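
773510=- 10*( - 77351)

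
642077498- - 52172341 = 694249839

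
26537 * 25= 663425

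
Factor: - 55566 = -2^1*3^4*7^3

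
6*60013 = 360078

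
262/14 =131/7  =  18.71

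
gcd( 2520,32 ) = 8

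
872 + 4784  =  5656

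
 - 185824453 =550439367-736263820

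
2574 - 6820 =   -  4246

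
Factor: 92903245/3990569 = 5^1*11^( - 1)*23^(  -  1)*15773^ ( - 1 )*18580649^1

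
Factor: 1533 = 3^1*7^1*73^1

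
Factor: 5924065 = 5^1*7^1*169259^1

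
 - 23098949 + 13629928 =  - 9469021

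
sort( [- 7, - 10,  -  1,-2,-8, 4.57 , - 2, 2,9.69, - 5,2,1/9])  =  [-10, - 8, - 7,-5, - 2, - 2, - 1 , 1/9,2,2, 4.57,9.69] 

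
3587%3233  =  354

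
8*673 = 5384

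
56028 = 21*2668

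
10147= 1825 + 8322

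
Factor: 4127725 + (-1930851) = 2196874 = 2^1*47^1*23371^1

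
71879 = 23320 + 48559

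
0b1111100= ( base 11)103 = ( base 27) 4G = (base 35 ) 3J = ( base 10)124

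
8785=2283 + 6502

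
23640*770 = 18202800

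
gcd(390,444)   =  6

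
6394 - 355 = 6039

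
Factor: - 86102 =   -  2^1*43051^1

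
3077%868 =473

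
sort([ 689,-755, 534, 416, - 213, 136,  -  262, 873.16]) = [ - 755,  -  262,- 213, 136, 416, 534, 689, 873.16]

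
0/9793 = 0 = 0.00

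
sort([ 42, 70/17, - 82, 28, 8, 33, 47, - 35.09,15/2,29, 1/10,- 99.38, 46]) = [-99.38, -82, -35.09,1/10 , 70/17, 15/2, 8 , 28,29, 33,42, 46,47 ] 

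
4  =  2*2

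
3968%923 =276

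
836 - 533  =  303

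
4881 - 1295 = 3586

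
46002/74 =23001/37=621.65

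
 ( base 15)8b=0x83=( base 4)2003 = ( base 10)131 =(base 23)5g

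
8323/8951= 8323/8951= 0.93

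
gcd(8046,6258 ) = 894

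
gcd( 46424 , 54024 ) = 8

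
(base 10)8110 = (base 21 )i84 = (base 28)A9I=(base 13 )38cb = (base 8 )17656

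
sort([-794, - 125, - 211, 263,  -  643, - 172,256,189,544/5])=[ - 794,-643, - 211, - 172, - 125, 544/5,189,256,263]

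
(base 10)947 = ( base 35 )r2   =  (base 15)432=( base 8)1663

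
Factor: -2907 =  - 3^2*17^1*19^1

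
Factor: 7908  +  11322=2^1  *  3^1*5^1*641^1 = 19230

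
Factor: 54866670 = 2^1 * 3^1*5^1*71^1*25759^1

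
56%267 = 56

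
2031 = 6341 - 4310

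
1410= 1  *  1410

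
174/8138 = 87/4069 = 0.02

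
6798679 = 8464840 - 1666161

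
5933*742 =4402286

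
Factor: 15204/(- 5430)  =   - 2^1*5^(-1 )*7^1  =  - 14/5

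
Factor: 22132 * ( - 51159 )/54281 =-1132250988/54281= - 2^2*3^1 * 11^1*17^(-1)*31^( - 1) * 103^( - 1)*503^1 *17053^1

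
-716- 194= - 910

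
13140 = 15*876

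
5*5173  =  25865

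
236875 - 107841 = 129034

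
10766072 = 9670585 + 1095487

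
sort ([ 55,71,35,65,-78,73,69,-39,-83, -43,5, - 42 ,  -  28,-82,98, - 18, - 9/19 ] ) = [  -  83, - 82, - 78, - 43, - 42, - 39, - 28,-18,- 9/19, 5,35,55,65, 69, 71, 73 , 98] 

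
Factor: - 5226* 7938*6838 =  - 2^3 * 3^5 * 7^2*13^2*67^1 * 263^1 = - 283667509944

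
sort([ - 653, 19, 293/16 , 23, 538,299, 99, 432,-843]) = [-843,  -  653,293/16, 19,23, 99, 299,432, 538 ] 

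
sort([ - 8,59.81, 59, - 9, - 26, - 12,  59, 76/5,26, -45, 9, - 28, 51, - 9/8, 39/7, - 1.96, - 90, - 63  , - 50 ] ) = [ - 90, - 63, - 50, - 45, - 28,-26, - 12,  -  9, - 8,-1.96  , - 9/8, 39/7, 9, 76/5,26, 51 , 59, 59, 59.81] 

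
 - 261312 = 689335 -950647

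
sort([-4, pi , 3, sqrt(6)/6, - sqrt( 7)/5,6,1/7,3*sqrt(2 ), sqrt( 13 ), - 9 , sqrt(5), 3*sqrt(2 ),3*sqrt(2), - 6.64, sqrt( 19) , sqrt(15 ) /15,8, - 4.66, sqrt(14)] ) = [ - 9, - 6.64, - 4.66, - 4,- sqrt(7)/5,1/7, sqrt(15)/15,sqrt( 6)/6  ,  sqrt(5 ), 3, pi,sqrt(13), sqrt(14 ),3*sqrt( 2 ),3*sqrt( 2 ), 3*sqrt( 2),  sqrt(19 ),6,8 ]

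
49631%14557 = 5960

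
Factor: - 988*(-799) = 2^2*13^1*17^1*19^1*47^1 = 789412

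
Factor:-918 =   -  2^1*3^3*17^1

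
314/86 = 3  +  28/43 = 3.65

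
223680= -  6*(-37280)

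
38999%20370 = 18629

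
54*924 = 49896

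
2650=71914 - 69264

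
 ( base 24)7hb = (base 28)5IR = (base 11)3387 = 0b1000101100011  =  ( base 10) 4451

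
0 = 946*0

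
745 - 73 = 672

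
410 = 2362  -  1952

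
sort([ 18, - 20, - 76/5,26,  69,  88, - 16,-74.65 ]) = [ - 74.65,  -  20, - 16, - 76/5,18 , 26, 69 , 88 ]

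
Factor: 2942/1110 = 1471/555 = 3^ ( - 1)*5^( - 1)*37^( - 1 )*1471^1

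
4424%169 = 30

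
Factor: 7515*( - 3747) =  - 3^3*5^1 * 167^1 *1249^1 = - 28158705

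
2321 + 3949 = 6270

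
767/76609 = 59/5893 = 0.01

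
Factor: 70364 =2^2*7^2*359^1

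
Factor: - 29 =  - 29^1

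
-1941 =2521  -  4462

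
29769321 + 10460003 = 40229324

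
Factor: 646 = 2^1 * 17^1*19^1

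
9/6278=9/6278  =  0.00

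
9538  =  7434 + 2104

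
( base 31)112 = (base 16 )3E2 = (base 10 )994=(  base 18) 314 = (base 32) V2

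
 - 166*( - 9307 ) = 1544962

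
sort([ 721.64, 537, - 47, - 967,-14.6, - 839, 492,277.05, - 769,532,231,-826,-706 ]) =[ - 967,- 839,-826, - 769,-706 , - 47,- 14.6,231 , 277.05, 492,532,  537, 721.64 ] 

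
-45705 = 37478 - 83183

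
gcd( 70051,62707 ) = 1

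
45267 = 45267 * 1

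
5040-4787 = 253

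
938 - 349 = 589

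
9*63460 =571140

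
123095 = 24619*5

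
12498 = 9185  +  3313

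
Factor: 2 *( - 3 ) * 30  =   - 2^2*3^2*5^1 = -180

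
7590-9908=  - 2318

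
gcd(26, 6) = 2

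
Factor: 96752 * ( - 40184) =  - 2^7*5023^1*6047^1 = - 3887882368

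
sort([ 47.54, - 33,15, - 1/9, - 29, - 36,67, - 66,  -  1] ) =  [ - 66, - 36, - 33, - 29, - 1, - 1/9,  15, 47.54,67 ] 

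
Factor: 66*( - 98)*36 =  - 2^4*3^3*7^2 *11^1  =  - 232848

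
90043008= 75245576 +14797432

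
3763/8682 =3763/8682 = 0.43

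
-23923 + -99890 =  - 123813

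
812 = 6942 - 6130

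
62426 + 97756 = 160182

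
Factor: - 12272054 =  - 2^1*491^1 *12497^1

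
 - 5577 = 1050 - 6627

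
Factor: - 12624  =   - 2^4 * 3^1 * 263^1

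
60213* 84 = 5057892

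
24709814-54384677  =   - 29674863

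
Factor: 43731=3^2 * 43^1*113^1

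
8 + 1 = 9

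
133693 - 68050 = 65643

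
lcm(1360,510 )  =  4080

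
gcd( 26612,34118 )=2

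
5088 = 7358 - 2270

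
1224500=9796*125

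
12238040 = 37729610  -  25491570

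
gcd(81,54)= 27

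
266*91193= 24257338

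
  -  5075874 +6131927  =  1056053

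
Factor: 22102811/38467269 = 3^( - 2) *269^( - 1) * 2713^1*8147^1*15889^ (-1) 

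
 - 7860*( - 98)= 770280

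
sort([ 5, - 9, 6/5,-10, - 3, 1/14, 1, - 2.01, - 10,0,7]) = [  -  10,-10,-9, - 3, - 2.01 , 0, 1/14, 1, 6/5,5, 7] 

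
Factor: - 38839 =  - 38839^1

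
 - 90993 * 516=- 46952388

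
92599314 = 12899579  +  79699735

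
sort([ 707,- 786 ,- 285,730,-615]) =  [- 786,-615, - 285,707, 730 ]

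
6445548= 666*9678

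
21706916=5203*4172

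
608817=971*627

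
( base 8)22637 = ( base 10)9631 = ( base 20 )141b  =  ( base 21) 10HD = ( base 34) 8B9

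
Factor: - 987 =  -3^1*7^1  *47^1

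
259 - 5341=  - 5082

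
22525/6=3754 + 1/6 = 3754.17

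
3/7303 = 3/7303 = 0.00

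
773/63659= 773/63659 = 0.01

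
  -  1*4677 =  - 4677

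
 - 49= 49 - 98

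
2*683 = 1366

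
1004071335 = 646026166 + 358045169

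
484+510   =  994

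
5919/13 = 455 +4/13 = 455.31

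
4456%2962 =1494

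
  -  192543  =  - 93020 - 99523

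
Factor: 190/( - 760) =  - 2^( - 2) = - 1/4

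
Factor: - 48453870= - 2^1*3^1*5^1 * 23^1*70223^1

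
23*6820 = 156860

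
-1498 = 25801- 27299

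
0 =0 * 549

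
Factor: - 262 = - 2^1*131^1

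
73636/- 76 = - 969 + 2/19=- 968.89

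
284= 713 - 429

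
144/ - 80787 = - 48/26929 = - 0.00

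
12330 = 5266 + 7064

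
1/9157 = 1/9157 = 0.00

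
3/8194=3/8194 = 0.00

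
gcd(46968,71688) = 2472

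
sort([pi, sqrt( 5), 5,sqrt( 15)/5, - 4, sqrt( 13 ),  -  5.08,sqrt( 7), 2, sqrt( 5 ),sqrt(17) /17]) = [ - 5.08, - 4,sqrt( 17 )/17,sqrt( 15 )/5,2,sqrt( 5) , sqrt ( 5),sqrt( 7),pi,sqrt( 13),5 ]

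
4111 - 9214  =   - 5103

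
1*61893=61893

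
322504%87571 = 59791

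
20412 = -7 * (-2916)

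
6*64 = 384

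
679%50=29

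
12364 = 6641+5723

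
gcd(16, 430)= 2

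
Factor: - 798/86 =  - 3^1*7^1*19^1*43^ ( - 1) =- 399/43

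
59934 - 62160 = -2226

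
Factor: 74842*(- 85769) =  - 2^1*23^1*199^1* 431^1*1627^1 = - 6419123498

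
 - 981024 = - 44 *22296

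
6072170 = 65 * 93418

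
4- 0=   4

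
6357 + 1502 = 7859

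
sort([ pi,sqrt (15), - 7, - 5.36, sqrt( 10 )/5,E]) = [ - 7, -5.36,sqrt( 10)/5 , E,pi, sqrt(15 )]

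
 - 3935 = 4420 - 8355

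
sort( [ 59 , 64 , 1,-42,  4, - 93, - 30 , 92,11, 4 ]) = [-93, - 42,  -  30, 1 , 4, 4, 11 , 59, 64,92]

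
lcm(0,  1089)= 0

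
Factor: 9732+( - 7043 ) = 2689 = 2689^1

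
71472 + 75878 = 147350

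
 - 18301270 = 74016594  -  92317864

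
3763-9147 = -5384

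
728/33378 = 364/16689 = 0.02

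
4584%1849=886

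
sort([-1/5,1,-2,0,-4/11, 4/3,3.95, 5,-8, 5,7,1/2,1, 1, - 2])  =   [-8, - 2, - 2,-4/11,-1/5,0,1/2,1, 1,1, 4/3,3.95,  5, 5,  7 ]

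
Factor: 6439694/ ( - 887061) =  - 2^1*3^( - 1)* 7^( - 1)*53^ ( - 1)*797^( - 1)*3219847^1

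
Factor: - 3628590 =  - 2^1 * 3^1*5^1*7^1*37^1*467^1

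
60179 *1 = 60179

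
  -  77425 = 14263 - 91688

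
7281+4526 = 11807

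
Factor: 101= 101^1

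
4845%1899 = 1047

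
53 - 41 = 12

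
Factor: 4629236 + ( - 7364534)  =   - 2735298=-2^1*3^2* 23^1*6607^1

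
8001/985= 8+121/985 = 8.12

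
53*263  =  13939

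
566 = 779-213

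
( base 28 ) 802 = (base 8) 14202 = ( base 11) 4794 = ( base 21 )e4g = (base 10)6274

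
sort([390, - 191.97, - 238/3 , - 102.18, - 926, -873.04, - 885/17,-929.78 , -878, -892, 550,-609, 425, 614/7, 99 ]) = [-929.78,-926, - 892, - 878,-873.04,-609,  -  191.97, - 102.18,-238/3, - 885/17 , 614/7, 99 , 390, 425, 550] 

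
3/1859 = 3/1859 = 0.00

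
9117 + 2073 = 11190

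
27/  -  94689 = -1/3507 = - 0.00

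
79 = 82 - 3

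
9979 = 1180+8799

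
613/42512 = 613/42512 = 0.01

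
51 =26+25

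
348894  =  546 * 639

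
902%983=902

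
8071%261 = 241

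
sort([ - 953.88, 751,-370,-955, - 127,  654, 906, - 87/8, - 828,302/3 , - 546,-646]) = [  -  955, - 953.88,-828, - 646, - 546,-370,-127, - 87/8,302/3,654,751, 906] 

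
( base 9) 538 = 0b110111000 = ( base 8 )670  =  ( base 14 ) 236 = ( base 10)440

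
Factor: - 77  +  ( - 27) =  - 104=- 2^3  *  13^1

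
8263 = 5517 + 2746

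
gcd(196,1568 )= 196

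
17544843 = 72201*243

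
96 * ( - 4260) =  - 408960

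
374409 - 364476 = 9933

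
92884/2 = 46442  =  46442.00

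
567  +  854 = 1421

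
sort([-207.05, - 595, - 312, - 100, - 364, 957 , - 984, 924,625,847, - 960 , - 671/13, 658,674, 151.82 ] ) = [ - 984 , - 960, - 595, - 364, - 312,  -  207.05, - 100,-671/13,  151.82, 625, 658, 674,847, 924, 957 ]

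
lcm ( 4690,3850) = 257950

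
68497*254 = 17398238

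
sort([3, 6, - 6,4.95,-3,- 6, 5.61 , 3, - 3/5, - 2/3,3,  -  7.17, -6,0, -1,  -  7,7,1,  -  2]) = [ - 7.17, - 7, - 6,-6,  -  6,-3, - 2, - 1,-2/3, - 3/5, 0,1,3, 3, 3 , 4.95, 5.61,  6, 7] 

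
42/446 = 21/223 = 0.09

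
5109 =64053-58944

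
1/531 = 1/531 = 0.00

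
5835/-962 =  -5835/962 = -6.07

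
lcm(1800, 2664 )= 66600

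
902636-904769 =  - 2133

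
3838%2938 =900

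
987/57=329/19=17.32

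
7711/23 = 335+6/23 = 335.26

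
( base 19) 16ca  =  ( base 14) 3539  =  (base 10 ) 9263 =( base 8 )22057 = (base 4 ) 2100233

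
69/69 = 1=1.00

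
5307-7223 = -1916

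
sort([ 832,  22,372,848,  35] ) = [22, 35,372,832, 848] 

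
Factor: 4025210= 2^1*5^1*7^1*57503^1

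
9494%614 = 284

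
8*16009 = 128072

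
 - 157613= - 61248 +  - 96365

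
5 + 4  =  9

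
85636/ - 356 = - 241 + 40/89 =- 240.55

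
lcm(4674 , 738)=14022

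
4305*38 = 163590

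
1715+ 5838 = 7553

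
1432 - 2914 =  - 1482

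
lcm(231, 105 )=1155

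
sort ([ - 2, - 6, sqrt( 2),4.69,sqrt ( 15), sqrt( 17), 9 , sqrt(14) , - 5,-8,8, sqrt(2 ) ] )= [ - 8, - 6, - 5, - 2,sqrt(2), sqrt( 2),sqrt( 14 ),sqrt( 15),sqrt( 17), 4.69, 8,  9]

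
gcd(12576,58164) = 1572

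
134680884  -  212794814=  - 78113930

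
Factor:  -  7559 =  - 7559^1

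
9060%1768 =220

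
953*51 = 48603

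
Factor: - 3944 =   -  2^3*17^1*29^1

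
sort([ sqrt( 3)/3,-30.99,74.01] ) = [ - 30.99, sqrt(3)/3, 74.01 ]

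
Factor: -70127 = - 23^1*3049^1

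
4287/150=28 + 29/50  =  28.58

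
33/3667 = 33/3667  =  0.01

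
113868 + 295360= 409228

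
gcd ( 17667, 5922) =9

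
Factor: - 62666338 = -2^1*7^1*4476167^1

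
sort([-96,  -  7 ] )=[-96,  -  7 ]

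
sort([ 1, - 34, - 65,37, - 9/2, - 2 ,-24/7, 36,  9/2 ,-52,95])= [ - 65, - 52, - 34, - 9/2, - 24/7, - 2 , 1,9/2, 36 , 37,95] 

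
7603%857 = 747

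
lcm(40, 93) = 3720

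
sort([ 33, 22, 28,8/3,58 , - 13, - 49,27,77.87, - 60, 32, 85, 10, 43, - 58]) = [ - 60, - 58,-49, - 13,8/3,10,  22, 27, 28 , 32,33, 43, 58,77.87,85 ] 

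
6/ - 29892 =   -  1/4982 =- 0.00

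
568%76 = 36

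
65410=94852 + - 29442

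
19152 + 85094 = 104246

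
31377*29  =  909933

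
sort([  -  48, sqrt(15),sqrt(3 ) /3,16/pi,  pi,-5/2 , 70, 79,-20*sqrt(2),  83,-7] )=[ -48 ,-20*sqrt( 2 ), - 7 , - 5/2, sqrt( 3 ) /3,  pi, sqrt( 15 ),16/pi , 70,79,  83]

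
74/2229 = 74/2229 = 0.03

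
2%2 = 0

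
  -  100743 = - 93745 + - 6998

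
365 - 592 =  - 227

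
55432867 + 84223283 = 139656150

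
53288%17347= 1247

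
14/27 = 14/27 = 0.52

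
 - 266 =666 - 932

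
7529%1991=1556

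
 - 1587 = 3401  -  4988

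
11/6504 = 11/6504 = 0.00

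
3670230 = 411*8930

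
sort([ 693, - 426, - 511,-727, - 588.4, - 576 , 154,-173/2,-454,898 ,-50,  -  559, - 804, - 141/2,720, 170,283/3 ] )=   [  -  804,  -  727, -588.4,-576,-559,  -  511 ,-454,  -  426, - 173/2, - 141/2,-50, 283/3,154, 170,693,720,898]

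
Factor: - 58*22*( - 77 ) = 98252 = 2^2*7^1*11^2*29^1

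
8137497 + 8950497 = 17087994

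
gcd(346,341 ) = 1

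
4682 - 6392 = -1710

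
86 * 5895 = 506970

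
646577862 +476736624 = 1123314486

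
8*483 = 3864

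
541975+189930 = 731905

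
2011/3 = 670+ 1/3 = 670.33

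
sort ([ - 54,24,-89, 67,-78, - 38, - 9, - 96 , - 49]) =[ - 96 ,  -  89,-78, - 54, - 49 , - 38, - 9,24,67] 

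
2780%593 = 408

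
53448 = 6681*8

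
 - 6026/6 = -3013/3 = - 1004.33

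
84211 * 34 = 2863174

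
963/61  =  15 + 48/61= 15.79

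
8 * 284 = 2272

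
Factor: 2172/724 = 3 = 3^1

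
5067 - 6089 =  - 1022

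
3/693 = 1/231 = 0.00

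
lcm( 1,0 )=0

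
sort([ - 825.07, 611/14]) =[ - 825.07, 611/14] 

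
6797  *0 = 0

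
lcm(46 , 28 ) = 644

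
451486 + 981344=1432830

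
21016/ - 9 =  - 2336 + 8/9 = -2335.11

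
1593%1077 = 516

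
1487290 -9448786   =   - 7961496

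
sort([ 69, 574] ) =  [69, 574]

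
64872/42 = 1544 +4/7= 1544.57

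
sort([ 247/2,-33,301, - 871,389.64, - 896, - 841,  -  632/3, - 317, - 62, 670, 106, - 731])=[ - 896, -871, - 841, - 731, - 317, - 632/3,-62, - 33, 106, 247/2, 301, 389.64, 670] 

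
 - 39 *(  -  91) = 3549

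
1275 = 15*85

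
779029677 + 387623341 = 1166653018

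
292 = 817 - 525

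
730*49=35770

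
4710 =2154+2556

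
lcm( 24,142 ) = 1704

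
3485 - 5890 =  -2405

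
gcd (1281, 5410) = 1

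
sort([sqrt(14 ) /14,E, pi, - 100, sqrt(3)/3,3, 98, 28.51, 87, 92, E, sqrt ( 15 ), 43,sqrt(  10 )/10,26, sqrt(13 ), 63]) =[-100  ,  sqrt(14 ) /14, sqrt(10 ) /10,  sqrt(3)/3, E, E,3, pi, sqrt(13), sqrt(15), 26,28.51  ,  43, 63,87,92, 98]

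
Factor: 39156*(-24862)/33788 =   -  243374118/8447 = -2^1 * 3^1*13^1*31^1*251^1*401^1*8447^(-1 ) 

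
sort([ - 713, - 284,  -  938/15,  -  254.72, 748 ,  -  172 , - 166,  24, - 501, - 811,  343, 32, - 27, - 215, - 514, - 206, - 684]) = [-811, - 713,-684  , - 514,-501,-284, - 254.72,- 215, -206, - 172,-166,  -  938/15, - 27,  24,  32,  343,  748]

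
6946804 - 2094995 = 4851809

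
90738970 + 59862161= 150601131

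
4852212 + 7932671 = 12784883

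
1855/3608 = 1855/3608 = 0.51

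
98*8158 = 799484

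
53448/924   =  4454/77 = 57.84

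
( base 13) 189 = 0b100011010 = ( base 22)ci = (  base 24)BI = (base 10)282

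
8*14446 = 115568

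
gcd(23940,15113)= 7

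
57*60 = 3420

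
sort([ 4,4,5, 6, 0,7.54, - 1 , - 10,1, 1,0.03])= [ - 10, - 1, 0, 0.03, 1,1,4,4 , 5, 6, 7.54] 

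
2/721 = 2/721   =  0.00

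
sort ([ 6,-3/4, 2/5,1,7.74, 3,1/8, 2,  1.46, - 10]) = [-10, - 3/4, 1/8 , 2/5, 1,1.46,2, 3 , 6 , 7.74]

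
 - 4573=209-4782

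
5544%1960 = 1624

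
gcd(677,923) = 1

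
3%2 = 1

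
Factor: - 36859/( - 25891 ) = 17^(-1 )*29^1*31^1 * 41^1*1523^(- 1 )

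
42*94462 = 3967404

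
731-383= 348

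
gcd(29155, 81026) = 1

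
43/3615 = 43/3615 = 0.01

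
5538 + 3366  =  8904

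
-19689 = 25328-45017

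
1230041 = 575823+654218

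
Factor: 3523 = 13^1*271^1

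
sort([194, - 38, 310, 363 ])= [- 38, 194, 310,  363]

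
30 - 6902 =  - 6872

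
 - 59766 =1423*( - 42 ) 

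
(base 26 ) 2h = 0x45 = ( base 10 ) 69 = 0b1000101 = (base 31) 27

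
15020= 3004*5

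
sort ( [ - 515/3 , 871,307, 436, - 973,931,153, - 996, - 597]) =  [ - 996, - 973, - 597 ,-515/3 , 153 , 307, 436,871,931] 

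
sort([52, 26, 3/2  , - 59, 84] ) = [- 59,3/2, 26,  52, 84]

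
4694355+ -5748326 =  - 1053971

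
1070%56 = 6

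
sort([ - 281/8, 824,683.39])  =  [ - 281/8,683.39, 824]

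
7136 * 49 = 349664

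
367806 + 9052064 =9419870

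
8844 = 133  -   - 8711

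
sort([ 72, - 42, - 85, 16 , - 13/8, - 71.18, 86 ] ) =[ - 85, -71.18, - 42, - 13/8,  16,72,  86 ] 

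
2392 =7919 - 5527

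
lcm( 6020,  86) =6020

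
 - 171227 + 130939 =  - 40288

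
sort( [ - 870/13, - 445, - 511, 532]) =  [ - 511,- 445,  -  870/13 , 532]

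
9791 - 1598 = 8193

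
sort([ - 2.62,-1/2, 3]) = [-2.62,  -  1/2, 3]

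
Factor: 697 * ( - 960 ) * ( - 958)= 641016960 =2^7*3^1*5^1* 17^1*41^1*479^1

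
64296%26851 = 10594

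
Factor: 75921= 3^1*25307^1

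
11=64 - 53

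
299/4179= 299/4179 = 0.07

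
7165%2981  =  1203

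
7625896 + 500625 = 8126521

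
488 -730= - 242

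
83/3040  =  83/3040 = 0.03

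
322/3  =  107 + 1/3= 107.33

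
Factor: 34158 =2^1 * 3^1*5693^1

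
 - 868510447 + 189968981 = -678541466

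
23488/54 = 434 + 26/27=434.96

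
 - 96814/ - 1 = 96814 + 0/1=96814.00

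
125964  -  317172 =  - 191208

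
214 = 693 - 479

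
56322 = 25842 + 30480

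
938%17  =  3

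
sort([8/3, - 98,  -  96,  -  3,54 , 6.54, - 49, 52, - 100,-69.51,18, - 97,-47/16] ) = [- 100,- 98, - 97,  -  96,-69.51, - 49, - 3,  -  47/16,8/3,6.54,18,52,54 ]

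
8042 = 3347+4695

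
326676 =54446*6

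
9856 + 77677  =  87533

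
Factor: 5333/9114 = 2^( - 1)*3^(- 1 )*7^( - 2)*31^( - 1 )*5333^1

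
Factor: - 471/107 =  - 3^1*107^ ( - 1 ) * 157^1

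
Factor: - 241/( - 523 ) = 241^1*523^( - 1) 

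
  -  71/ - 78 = 71/78 = 0.91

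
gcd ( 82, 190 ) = 2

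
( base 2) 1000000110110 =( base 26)63G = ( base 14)1726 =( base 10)4150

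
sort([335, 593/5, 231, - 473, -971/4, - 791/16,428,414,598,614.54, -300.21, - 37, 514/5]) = [ - 473, - 300.21,- 971/4, - 791/16, - 37 , 514/5, 593/5, 231, 335,  414, 428, 598, 614.54] 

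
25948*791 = 20524868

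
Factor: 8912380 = 2^2* 5^1*445619^1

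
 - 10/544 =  - 1 + 267/272 = - 0.02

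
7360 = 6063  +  1297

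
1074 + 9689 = 10763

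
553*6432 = 3556896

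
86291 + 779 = 87070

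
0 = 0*2784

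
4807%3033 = 1774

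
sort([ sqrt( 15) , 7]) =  [ sqrt( 15 ), 7]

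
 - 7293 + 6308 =-985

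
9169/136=67+57/136 =67.42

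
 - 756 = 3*( - 252 ) 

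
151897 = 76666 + 75231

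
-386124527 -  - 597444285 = 211319758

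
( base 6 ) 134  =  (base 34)1O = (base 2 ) 111010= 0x3a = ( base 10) 58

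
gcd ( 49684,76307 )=1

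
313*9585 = 3000105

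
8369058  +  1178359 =9547417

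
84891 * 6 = 509346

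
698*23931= 16703838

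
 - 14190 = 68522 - 82712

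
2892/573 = 5 + 9/191 = 5.05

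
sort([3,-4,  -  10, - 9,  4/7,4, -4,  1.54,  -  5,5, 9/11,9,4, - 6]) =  [ - 10 , - 9, - 6, - 5, -4, - 4, 4/7,9/11,1.54,3, 4, 4,5, 9]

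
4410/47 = 93 + 39/47 = 93.83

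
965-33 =932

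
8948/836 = 2237/209 = 10.70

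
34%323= 34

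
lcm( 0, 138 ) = 0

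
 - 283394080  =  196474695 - 479868775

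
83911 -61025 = 22886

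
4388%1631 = 1126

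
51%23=5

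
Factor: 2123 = 11^1*193^1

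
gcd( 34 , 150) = 2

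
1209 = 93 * 13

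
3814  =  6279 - 2465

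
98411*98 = 9644278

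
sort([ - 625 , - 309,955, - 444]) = [-625,-444, - 309, 955]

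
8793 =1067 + 7726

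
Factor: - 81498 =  - 2^1*3^1*17^2*47^1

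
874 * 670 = 585580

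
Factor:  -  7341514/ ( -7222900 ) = 3670757/3611450 = 2^( - 1 )*5^(-2 )*72229^(-1)*3670757^1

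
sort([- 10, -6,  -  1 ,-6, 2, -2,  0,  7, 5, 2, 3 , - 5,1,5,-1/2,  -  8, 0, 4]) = [ - 10,-8, - 6,  -  6, - 5,-2,  -  1, - 1/2, 0,0, 1, 2, 2, 3,4, 5, 5 , 7 ]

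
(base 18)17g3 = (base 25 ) dag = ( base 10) 8391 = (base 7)33315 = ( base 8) 20307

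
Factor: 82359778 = 2^1*41179889^1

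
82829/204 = 82829/204 = 406.02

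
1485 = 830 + 655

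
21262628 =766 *27758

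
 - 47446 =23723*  ( - 2 ) 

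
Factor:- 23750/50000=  - 19/40= -  2^( - 3 )*5^( - 1)*19^1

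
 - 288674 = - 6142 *47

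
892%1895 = 892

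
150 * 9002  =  1350300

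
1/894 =1/894 = 0.00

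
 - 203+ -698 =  - 901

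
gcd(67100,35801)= 1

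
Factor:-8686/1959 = - 2^1*3^( - 1 )*43^1 * 101^1*  653^( - 1)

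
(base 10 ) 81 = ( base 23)3C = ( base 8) 121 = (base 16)51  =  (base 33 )2F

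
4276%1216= 628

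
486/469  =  486/469 = 1.04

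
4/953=4/953 = 0.00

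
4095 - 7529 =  - 3434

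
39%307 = 39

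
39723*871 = 34598733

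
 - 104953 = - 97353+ - 7600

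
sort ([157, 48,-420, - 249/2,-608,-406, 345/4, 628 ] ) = [  -  608,-420, - 406, - 249/2,48, 345/4,157, 628]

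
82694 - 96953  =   - 14259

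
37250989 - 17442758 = 19808231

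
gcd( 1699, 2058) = 1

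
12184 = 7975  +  4209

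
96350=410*235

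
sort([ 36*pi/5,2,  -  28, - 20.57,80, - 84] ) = [ - 84, - 28, - 20.57,2, 36*pi/5,80 ]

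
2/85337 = 2/85337 =0.00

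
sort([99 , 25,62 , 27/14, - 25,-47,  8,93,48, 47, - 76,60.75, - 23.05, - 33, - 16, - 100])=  [  -  100, -76, - 47, - 33,-25,-23.05, - 16, 27/14 , 8, 25,47, 48, 60.75, 62, 93,99]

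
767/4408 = 767/4408 = 0.17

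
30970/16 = 1935 + 5/8=1935.62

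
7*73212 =512484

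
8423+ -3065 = 5358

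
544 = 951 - 407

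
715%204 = 103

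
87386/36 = 43693/18  =  2427.39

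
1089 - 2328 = -1239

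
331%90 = 61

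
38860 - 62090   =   - 23230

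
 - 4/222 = - 1 + 109/111 = - 0.02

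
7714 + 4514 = 12228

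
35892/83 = 35892/83= 432.43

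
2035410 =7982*255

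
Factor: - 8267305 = - 5^1* 907^1*1823^1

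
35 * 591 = 20685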